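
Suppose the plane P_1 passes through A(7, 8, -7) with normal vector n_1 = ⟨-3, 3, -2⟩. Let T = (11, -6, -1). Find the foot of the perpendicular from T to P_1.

(2, 3, -7)

P_1: n_1·r = n_1·A gives -3x + 3y - 2z = 17.
Foot = T − λn with λ = (n·T − d)/|n|² = (-49 − 17)/22 = -3.
Foot = (11, -6, -1) − (-3)·(-3, 3, -2) = (2, 3, -7).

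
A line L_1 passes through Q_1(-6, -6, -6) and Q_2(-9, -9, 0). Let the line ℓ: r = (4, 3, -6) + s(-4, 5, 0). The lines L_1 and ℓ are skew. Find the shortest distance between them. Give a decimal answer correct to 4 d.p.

10.9887

A direction vector for L_1 is Q_2 − Q_1 = (-3, -3, 6).
Common perpendicular direction n = (-3, -3, 6) × (-4, 5, 0) = (-30, -24, -27).
With w = (4, 3, -6) − (-6, -6, -6) = (10, 9, 0), w · n = -516.
Distance = |w · n| / |n| = |-516| / √2205 ≈ 10.9887.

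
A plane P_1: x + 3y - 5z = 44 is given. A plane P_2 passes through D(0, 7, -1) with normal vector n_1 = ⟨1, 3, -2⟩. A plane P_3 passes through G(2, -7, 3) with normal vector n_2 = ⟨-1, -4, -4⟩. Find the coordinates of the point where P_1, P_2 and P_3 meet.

(-6, 5, -7)

P_2: n_1·r = n_1·D gives x + 3y - 2z = 23.
P_3: n_2·r = n_2·G gives -x - 4y - 4z = 14.
Solving the 3×3 linear system x + 3y - 5z = 44, x + 3y - 2z = 23, -x - 4y - 4z = 14 (e.g. by elimination or Cramer's rule, determinant = 3) gives (-6, 5, -7).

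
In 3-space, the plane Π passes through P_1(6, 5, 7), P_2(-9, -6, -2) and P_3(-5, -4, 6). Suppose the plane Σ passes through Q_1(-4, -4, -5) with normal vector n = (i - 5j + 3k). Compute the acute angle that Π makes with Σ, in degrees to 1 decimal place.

46.6

P_1P_2 = (-15, -11, -9), P_1P_3 = (-11, -9, -1); a normal to Π is P_1P_2 × P_1P_3 = (-70, 84, 14).
Using P_1: Π has equation -70x + 84y + 14z = 98.
Σ: n·r = n·Q_1 gives x - 5y + 3z = 1.
cos θ = |n₁·n₂| / (|n₁||n₂|) = |-448| / (√12152 · √35).
θ = arccos(0.68694) ≈ 46.6°.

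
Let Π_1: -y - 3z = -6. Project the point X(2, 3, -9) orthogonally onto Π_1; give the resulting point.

Foot = X − λn with λ = (n·X − d)/|n|² = (24 − (-6))/10 = 3.
Foot = (2, 3, -9) − 3·(0, -1, -3) = (2, 6, 0).

(2, 6, 0)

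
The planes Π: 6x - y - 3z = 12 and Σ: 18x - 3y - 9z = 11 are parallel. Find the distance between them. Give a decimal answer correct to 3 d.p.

1.229

Rescale Σ by 1/3: 6x - y - 3z = 11/3. Then distance = |12 − (11/3)| / √46 ≈ 1.229.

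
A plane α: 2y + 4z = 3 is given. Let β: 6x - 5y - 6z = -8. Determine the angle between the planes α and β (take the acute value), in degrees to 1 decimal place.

cos θ = |n₁·n₂| / (|n₁||n₂|) = |-34| / (√20 · √97).
θ = arccos(0.77193) ≈ 39.5°.

39.5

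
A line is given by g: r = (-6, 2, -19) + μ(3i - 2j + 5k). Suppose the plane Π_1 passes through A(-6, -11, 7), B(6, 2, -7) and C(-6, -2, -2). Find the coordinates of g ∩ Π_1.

AB = (12, 13, -14), AC = (0, 9, -9); a normal to Π_1 is AB × AC = (9, 108, 108).
Using A: Π_1 has equation 9x + 108y + 108z = -486.
Substitute r = (-6, 2, -19) + t(3, -2, 5) into the plane: -1890 + 351t = -486, so t = 4.
Intersection: (-6, 2, -19) + 4·(3, -2, 5) = (6, -6, 1).

(6, -6, 1)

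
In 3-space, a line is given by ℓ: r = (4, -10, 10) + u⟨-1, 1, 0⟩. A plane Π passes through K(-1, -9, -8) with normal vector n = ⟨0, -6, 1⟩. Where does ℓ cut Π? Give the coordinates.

Π: n·r = n·K gives -6y + z = 46.
Substitute r = (4, -10, 10) + t(-1, 1, 0) into the plane: 70 + (-6)t = 46, so t = 4.
Intersection: (4, -10, 10) + 4·(-1, 1, 0) = (0, -6, 10).

(0, -6, 10)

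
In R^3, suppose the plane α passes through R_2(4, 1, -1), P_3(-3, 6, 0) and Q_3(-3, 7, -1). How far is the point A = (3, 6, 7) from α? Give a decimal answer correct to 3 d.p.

R_2P_3 = (-7, 5, 1), R_2Q_3 = (-7, 6, 0); a normal to α is R_2P_3 × R_2Q_3 = (-6, -7, -7).
Using R_2: α has equation -6x - 7y - 7z = -24.
n·A − d = (-6)·(3) + (-7)·(6) + (-7)·(7) − (-24) = -85; |n| = √134.
Distance = |-85| / √134 = 85/√134 ≈ 7.343.

7.343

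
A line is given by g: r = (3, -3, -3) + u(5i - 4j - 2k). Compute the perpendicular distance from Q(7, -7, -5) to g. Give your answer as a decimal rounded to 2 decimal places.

0.67

Taking (3, -3, -3) on g with direction v = (5, -4, -2): w = Q − (3, -3, -3) = (4, -4, -2), and w × v = (0, -2, 4).
Distance = |w × v| / |v| = √20 / √45 ≈ 0.67.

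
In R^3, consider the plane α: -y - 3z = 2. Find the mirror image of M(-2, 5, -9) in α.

(-2, 9, 3)

λ = (n·M − d)/|n|² = (22 − 2)/10 = 2.
Reflection = M − 2λn = (-2, 5, -9) − 4·(0, -1, -3) = (-2, 9, 3).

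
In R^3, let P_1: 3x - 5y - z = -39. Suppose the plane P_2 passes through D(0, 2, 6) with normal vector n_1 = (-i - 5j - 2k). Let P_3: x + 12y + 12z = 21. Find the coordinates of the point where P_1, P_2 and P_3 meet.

(-3, 7, -5)

P_2: n_1·r = n_1·D gives -x - 5y - 2z = -22.
Solving the 3×3 linear system 3x - 5y - z = -39, -x - 5y - 2z = -22, x + 12y + 12z = 21 (e.g. by elimination or Cramer's rule, determinant = -151) gives (-3, 7, -5).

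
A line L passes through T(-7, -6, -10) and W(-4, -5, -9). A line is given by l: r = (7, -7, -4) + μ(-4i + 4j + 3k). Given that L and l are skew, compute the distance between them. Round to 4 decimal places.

4.6028

A direction vector for L is W − T = (3, 1, 1).
Common perpendicular direction n = (3, 1, 1) × (-4, 4, 3) = (-1, -13, 16).
With w = (7, -7, -4) − (-7, -6, -10) = (14, -1, 6), w · n = 95.
Distance = |w · n| / |n| = |95| / √426 ≈ 4.6028.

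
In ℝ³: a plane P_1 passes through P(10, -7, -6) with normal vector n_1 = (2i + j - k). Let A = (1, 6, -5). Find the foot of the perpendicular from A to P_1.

(3, 7, -6)

P_1: n_1·r = n_1·P gives 2x + y - z = 19.
Foot = A − λn with λ = (n·A − d)/|n|² = (13 − 19)/6 = -1.
Foot = (1, 6, -5) − (-1)·(2, 1, -1) = (3, 7, -6).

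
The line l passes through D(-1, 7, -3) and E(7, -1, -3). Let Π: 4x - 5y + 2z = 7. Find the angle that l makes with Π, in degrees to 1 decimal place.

71.6

A direction vector for l is E − D = (8, -8, 0).
sin θ = |n·v| / (|n||v|) = |72| / (√45 · √128) = 0.94868.
θ ≈ 71.6°.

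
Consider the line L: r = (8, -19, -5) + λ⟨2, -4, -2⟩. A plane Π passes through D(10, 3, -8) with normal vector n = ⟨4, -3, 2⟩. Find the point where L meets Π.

Π: n·r = n·D gives 4x - 3y + 2z = 15.
Substitute r = (8, -19, -5) + t(2, -4, -2) into the plane: 79 + 16t = 15, so t = -4.
Intersection: (8, -19, -5) + (-4)·(2, -4, -2) = (0, -3, 3).

(0, -3, 3)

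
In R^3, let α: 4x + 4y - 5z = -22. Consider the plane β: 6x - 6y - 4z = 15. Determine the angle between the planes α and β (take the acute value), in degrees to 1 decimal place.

73.6

cos θ = |n₁·n₂| / (|n₁||n₂|) = |20| / (√57 · √88).
θ = arccos(0.28239) ≈ 73.6°.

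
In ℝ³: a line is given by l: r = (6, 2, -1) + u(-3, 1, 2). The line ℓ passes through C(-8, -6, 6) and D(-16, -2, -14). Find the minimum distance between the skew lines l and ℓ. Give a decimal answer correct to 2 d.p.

A direction vector for ℓ is D − C = (-8, 4, -20).
Common perpendicular direction n = (-3, 1, 2) × (-8, 4, -20) = (-28, -76, -4).
With w = (-8, -6, 6) − (6, 2, -1) = (-14, -8, 7), w · n = 972.
Distance = |w · n| / |n| = |972| / √6576 ≈ 11.99.

11.99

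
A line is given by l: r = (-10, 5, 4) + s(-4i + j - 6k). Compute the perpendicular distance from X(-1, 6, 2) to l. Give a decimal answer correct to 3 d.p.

Taking (-10, 5, 4) on l with direction v = (-4, 1, -6): w = X − (-10, 5, 4) = (9, 1, -2), and w × v = (-4, 62, 13).
Distance = |w × v| / |v| = √4029 / √53 ≈ 8.719.

8.719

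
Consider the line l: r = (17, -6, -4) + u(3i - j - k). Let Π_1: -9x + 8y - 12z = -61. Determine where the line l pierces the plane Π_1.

Substitute r = (17, -6, -4) + t(3, -1, -1) into the plane: -153 + (-23)t = -61, so t = -4.
Intersection: (17, -6, -4) + (-4)·(3, -1, -1) = (5, -2, 0).

(5, -2, 0)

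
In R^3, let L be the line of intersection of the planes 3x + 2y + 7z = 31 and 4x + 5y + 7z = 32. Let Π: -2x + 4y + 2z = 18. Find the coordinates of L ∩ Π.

Direction of L: (3, 2, 7) × (4, 5, 7) = (-21, 7, 7).
A point on L: solving the two plane equations with x = -8 gives (-8, 3, 7).
Substitute r = (-8, 3, 7) + t(-21, 7, 7) into the plane: 42 + 84t = 18, so t = -2/7.
Intersection: (-8, 3, 7) + (-2/7)·(-21, 7, 7) = (-2, 1, 5).

(-2, 1, 5)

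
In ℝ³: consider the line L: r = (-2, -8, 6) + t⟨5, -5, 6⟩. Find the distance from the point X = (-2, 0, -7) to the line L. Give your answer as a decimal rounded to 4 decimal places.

8.4317

Taking (-2, -8, 6) on L with direction v = (5, -5, 6): w = X − (-2, -8, 6) = (0, 8, -13), and w × v = (-17, -65, -40).
Distance = |w × v| / |v| = √6114 / √86 ≈ 8.4317.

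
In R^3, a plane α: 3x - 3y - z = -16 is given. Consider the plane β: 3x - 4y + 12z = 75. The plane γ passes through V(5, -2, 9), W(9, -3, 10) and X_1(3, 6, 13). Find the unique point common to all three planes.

VW = (4, -1, 1), VX_1 = (-2, 8, 4); a normal to γ is VW × VX_1 = (-12, -18, 30).
Using V: γ has equation -12x - 18y + 30z = 246.
Solving the 3×3 linear system 3x - 3y - z = -16, 3x - 4y + 12z = 75, -12x - 18y + 30z = 246 (e.g. by elimination or Cramer's rule, determinant = 1092) gives (-3, 0, 7).

(-3, 0, 7)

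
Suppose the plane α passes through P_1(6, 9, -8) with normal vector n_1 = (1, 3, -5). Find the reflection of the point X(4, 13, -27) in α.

(-2, -5, 3)

α: n_1·r = n_1·P_1 gives x + 3y - 5z = 73.
λ = (n·X − d)/|n|² = (178 − 73)/35 = 3.
Reflection = X − 2λn = (4, 13, -27) − 6·(1, 3, -5) = (-2, -5, 3).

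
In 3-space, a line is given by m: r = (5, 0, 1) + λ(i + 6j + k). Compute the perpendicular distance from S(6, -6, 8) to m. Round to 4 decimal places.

Taking (5, 0, 1) on m with direction v = (1, 6, 1): w = S − (5, 0, 1) = (1, -6, 7), and w × v = (-48, 6, 12).
Distance = |w × v| / |v| = √2484 / √38 ≈ 8.0851.

8.0851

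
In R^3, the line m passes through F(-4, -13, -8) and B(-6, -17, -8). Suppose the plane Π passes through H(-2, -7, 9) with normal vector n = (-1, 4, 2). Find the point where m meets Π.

(4, 3, -8)

A direction vector for m is B − F = (-2, -4, 0).
Π: n·r = n·H gives -x + 4y + 2z = -8.
Substitute r = (-4, -13, -8) + t(-2, -4, 0) into the plane: -64 + (-14)t = -8, so t = -4.
Intersection: (-4, -13, -8) + (-4)·(-2, -4, 0) = (4, 3, -8).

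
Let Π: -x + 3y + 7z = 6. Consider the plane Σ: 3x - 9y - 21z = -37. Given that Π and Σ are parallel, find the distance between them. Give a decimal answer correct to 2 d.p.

Rescale Σ by 1/(-3): -x + 3y + 7z = 37/3. Then distance = |6 − (37/3)| / √59 ≈ 0.82.

0.82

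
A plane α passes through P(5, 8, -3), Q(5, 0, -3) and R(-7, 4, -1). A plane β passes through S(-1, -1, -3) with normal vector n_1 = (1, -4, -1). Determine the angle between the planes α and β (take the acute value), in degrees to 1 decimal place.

PQ = (0, -8, 0), PR = (-12, -4, 2); a normal to α is PQ × PR = (-16, 0, -96).
Using P: α has equation -16x - 96z = 208.
β: n_1·r = n_1·S gives x - 4y - z = 6.
cos θ = |n₁·n₂| / (|n₁||n₂|) = |80| / (√9472 · √18).
θ = arccos(0.19375) ≈ 78.8°.

78.8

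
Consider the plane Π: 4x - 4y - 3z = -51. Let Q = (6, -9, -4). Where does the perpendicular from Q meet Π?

(-6, 3, 5)

Foot = Q − λn with λ = (n·Q − d)/|n|² = (72 − (-51))/41 = 3.
Foot = (6, -9, -4) − 3·(4, -4, -3) = (-6, 3, 5).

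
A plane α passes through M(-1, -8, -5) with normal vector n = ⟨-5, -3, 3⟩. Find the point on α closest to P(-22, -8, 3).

(-7, 1, -6)

α: n·r = n·M gives -5x - 3y + 3z = 14.
Foot = P − λn with λ = (n·P − d)/|n|² = (143 − 14)/43 = 3.
Foot = (-22, -8, 3) − 3·(-5, -3, 3) = (-7, 1, -6).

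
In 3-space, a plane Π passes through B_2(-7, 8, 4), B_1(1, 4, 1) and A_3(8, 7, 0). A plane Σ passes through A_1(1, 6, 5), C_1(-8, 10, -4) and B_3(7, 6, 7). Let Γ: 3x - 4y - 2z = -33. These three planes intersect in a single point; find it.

(1, 8, 2)

B_2B_1 = (8, -4, -3), B_2A_3 = (15, -1, -4); a normal to Π is B_2B_1 × B_2A_3 = (13, -13, 52).
Using B_2: Π has equation 13x - 13y + 52z = 13.
A_1C_1 = (-9, 4, -9), A_1B_3 = (6, 0, 2); a normal to Σ is A_1C_1 × A_1B_3 = (8, -36, -24).
Using A_1: Σ has equation 8x - 36y - 24z = -328.
Solving the 3×3 linear system 13x - 13y + 52z = 13, 8x - 36y - 24z = -328, 3x - 4y - 2z = -33 (e.g. by elimination or Cramer's rule, determinant = 4368) gives (1, 8, 2).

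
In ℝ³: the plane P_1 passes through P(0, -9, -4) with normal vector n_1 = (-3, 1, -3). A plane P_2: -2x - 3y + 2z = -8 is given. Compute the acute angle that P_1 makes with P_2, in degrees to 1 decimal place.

P_1: n_1·r = n_1·P gives -3x + y - 3z = 3.
cos θ = |n₁·n₂| / (|n₁||n₂|) = |-3| / (√19 · √17).
θ = arccos(0.16692) ≈ 80.4°.

80.4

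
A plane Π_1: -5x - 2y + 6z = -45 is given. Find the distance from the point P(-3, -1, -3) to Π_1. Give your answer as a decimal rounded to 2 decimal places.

5.46

n·P − d = (-5)·(-3) + (-2)·(-1) + (6)·(-3) − (-45) = 44; |n| = √65.
Distance = |44| / √65 = 44/√65 ≈ 5.46.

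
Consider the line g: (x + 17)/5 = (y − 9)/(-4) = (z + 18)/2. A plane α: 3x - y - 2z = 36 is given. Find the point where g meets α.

g has direction (5, -4, 2) through (-17, 9, -18).
Substitute r = (-17, 9, -18) + t(5, -4, 2) into the plane: -24 + 15t = 36, so t = 4.
Intersection: (-17, 9, -18) + 4·(5, -4, 2) = (3, -7, -10).

(3, -7, -10)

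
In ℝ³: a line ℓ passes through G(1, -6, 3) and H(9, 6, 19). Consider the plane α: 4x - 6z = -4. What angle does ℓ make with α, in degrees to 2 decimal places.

A direction vector for ℓ is H − G = (8, 12, 16).
sin θ = |n·v| / (|n||v|) = |-64| / (√52 · √464) = 0.41202.
θ ≈ 24.33°.

24.33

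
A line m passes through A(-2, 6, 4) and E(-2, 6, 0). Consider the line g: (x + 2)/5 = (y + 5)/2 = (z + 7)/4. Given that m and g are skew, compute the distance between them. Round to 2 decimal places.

A direction vector for m is E − A = (0, 0, -4).
g has direction (5, 2, 4) through (-2, -5, -7).
Common perpendicular direction n = (0, 0, -4) × (5, 2, 4) = (8, -20, 0).
With w = (-2, -5, -7) − (-2, 6, 4) = (0, -11, -11), w · n = 220.
Distance = |w · n| / |n| = |220| / √464 ≈ 10.21.

10.21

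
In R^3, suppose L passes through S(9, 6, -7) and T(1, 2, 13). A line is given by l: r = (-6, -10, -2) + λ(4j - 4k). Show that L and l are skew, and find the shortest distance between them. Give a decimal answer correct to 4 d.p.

A direction vector for L is T − S = (-8, -4, 20).
Common perpendicular direction n = (-8, -4, 20) × (0, 4, -4) = (-64, -32, -32).
With w = (-6, -10, -2) − (9, 6, -7) = (-15, -16, 5), w · n = 1312.
Since n ≠ 0 the lines are not parallel, and w · n = 1312 ≠ 0 so they do not intersect; hence they are skew.
Distance = |w · n| / |n| = |1312| / √6144 ≈ 16.7382.

16.7382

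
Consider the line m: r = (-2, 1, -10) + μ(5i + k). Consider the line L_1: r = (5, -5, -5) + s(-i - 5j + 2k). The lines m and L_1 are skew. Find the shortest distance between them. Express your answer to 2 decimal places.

0.86

Common perpendicular direction n = (5, 0, 1) × (-1, -5, 2) = (5, -11, -25).
With w = (5, -5, -5) − (-2, 1, -10) = (7, -6, 5), w · n = -24.
Distance = |w · n| / |n| = |-24| / √771 ≈ 0.86.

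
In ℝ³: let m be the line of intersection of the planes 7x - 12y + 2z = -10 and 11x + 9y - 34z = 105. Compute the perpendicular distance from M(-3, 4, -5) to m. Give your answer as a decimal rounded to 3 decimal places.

Direction of m: (7, -12, 2) × (11, 9, -34) = (390, 260, 195).
A point on m: solving the two plane equations with x = -8 gives (-8, -5, -7).
Taking (-8, -5, -7) on m with direction v = (390, 260, 195): w = M − (-8, -5, -7) = (5, 9, 2), and w × v = (1235, -195, -2210).
Distance = |w × v| / |v| = √6447350 / √257725 ≈ 5.002.

5.002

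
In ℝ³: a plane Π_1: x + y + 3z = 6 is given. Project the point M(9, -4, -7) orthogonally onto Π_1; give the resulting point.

Foot = M − λn with λ = (n·M − d)/|n|² = (-16 − 6)/11 = -2.
Foot = (9, -4, -7) − (-2)·(1, 1, 3) = (11, -2, -1).

(11, -2, -1)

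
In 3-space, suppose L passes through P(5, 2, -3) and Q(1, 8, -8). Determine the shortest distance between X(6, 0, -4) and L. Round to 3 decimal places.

A direction vector for L is Q − P = (-4, 6, -5).
Taking (5, 2, -3) on L with direction v = (-4, 6, -5): w = X − (5, 2, -3) = (1, -2, -1), and w × v = (16, 9, -2).
Distance = |w × v| / |v| = √341 / √77 ≈ 2.104.

2.104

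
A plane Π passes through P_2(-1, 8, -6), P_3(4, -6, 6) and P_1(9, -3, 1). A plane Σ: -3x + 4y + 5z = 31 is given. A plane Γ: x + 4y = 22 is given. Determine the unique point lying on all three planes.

P_2P_3 = (5, -14, 12), P_2P_1 = (10, -11, 7); a normal to Π is P_2P_3 × P_2P_1 = (34, 85, 85).
Using P_2: Π has equation 34x + 85y + 85z = 136.
Solving the 3×3 linear system 34x + 85y + 85z = 136, -3x + 4y + 5z = 31, x + 4y = 22 (e.g. by elimination or Cramer's rule, determinant = -1615) gives (-6, 7, -3).

(-6, 7, -3)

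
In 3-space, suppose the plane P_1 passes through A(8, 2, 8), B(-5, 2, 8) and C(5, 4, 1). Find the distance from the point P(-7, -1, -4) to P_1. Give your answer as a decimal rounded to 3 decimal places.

6.181

AB = (-13, 0, 0), AC = (-3, 2, -7); a normal to P_1 is AB × AC = (0, -91, -26).
Using A: P_1 has equation -91y - 26z = -390.
n·P − d = (0)·(-7) + (-91)·(-1) + (-26)·(-4) − (-390) = 585; |n| = √8957.
Distance = |585| / √8957 = 585/√8957 ≈ 6.181.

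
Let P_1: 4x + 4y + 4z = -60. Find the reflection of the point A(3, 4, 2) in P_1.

(-13, -12, -14)

λ = (n·A − d)/|n|² = (36 − (-60))/48 = 2.
Reflection = A − 2λn = (3, 4, 2) − 4·(4, 4, 4) = (-13, -12, -14).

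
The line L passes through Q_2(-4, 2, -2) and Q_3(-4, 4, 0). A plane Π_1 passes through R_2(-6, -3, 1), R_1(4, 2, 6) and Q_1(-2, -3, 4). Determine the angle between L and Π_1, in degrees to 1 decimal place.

A direction vector for L is Q_3 − Q_2 = (0, 2, 2).
R_2R_1 = (10, 5, 5), R_2Q_1 = (4, 0, 3); a normal to Π_1 is R_2R_1 × R_2Q_1 = (15, -10, -20).
Using R_2: Π_1 has equation 15x - 10y - 20z = -80.
sin θ = |n·v| / (|n||v|) = |-60| / (√725 · √8) = 0.78784.
θ ≈ 52.0°.

52.0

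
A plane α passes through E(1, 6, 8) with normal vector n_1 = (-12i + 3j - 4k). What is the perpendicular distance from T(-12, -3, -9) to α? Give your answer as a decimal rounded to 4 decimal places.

α: n_1·r = n_1·E gives -12x + 3y - 4z = -26.
n·T − d = (-12)·(-12) + (3)·(-3) + (-4)·(-9) − (-26) = 197; |n| = √169.
Distance = |197| / √169 = 197/√169 ≈ 15.1538.

15.1538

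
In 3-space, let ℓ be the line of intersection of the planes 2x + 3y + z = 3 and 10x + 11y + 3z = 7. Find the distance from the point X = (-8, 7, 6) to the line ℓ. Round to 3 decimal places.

10.029

Direction of ℓ: (2, 3, 1) × (10, 11, 3) = (-2, 4, -8).
A point on ℓ: solving the two plane equations with x = 1 gives (1, -3, 10).
Taking (1, -3, 10) on ℓ with direction v = (-2, 4, -8): w = X − (1, -3, 10) = (-9, 10, -4), and w × v = (-64, -64, -16).
Distance = |w × v| / |v| = √8448 / √84 ≈ 10.029.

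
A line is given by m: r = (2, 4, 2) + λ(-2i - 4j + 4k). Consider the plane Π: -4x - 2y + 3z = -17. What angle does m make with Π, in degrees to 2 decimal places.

60.06

sin θ = |n·v| / (|n||v|) = |28| / (√29 · √36) = 0.86658.
θ ≈ 60.06°.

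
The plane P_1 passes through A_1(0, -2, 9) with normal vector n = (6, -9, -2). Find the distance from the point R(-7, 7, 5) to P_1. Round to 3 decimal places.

10.455

P_1: n·r = n·A_1 gives 6x - 9y - 2z = 0.
n·R − d = (6)·(-7) + (-9)·(7) + (-2)·(5) − 0 = -115; |n| = √121.
Distance = |-115| / √121 = 115/√121 ≈ 10.455.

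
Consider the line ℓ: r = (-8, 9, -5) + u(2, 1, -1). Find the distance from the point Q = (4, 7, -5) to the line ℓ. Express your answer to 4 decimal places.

8.2057

Taking (-8, 9, -5) on ℓ with direction v = (2, 1, -1): w = Q − (-8, 9, -5) = (12, -2, 0), and w × v = (2, 12, 16).
Distance = |w × v| / |v| = √404 / √6 ≈ 8.2057.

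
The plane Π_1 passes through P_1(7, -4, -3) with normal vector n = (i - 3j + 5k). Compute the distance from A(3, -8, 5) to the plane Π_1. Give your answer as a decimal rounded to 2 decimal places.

Π_1: n·r = n·P_1 gives x - 3y + 5z = 4.
n·A − d = (1)·(3) + (-3)·(-8) + (5)·(5) − 4 = 48; |n| = √35.
Distance = |48| / √35 = 48/√35 ≈ 8.11.

8.11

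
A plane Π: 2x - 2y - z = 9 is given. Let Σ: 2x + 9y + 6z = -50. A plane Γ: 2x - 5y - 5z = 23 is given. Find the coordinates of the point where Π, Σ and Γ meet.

Solving the 3×3 linear system 2x - 2y - z = 9, 2x + 9y + 6z = -50, 2x - 5y - 5z = 23 (e.g. by elimination or Cramer's rule, determinant = -46) gives (-1, -6, 1).

(-1, -6, 1)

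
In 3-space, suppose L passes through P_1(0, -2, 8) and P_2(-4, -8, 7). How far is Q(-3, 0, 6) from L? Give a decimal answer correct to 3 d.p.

4.114

A direction vector for L is P_2 − P_1 = (-4, -6, -1).
Taking (0, -2, 8) on L with direction v = (-4, -6, -1): w = Q − (0, -2, 8) = (-3, 2, -2), and w × v = (-14, 5, 26).
Distance = |w × v| / |v| = √897 / √53 ≈ 4.114.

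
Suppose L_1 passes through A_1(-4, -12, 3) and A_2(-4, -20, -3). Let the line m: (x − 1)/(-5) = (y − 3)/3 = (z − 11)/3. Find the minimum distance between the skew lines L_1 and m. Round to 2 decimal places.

1.99

A direction vector for L_1 is A_2 − A_1 = (0, -8, -6).
m has direction (-5, 3, 3) through (1, 3, 11).
Common perpendicular direction n = (0, -8, -6) × (-5, 3, 3) = (-6, 30, -40).
With w = (1, 3, 11) − (-4, -12, 3) = (5, 15, 8), w · n = 100.
Distance = |w · n| / |n| = |100| / √2536 ≈ 1.99.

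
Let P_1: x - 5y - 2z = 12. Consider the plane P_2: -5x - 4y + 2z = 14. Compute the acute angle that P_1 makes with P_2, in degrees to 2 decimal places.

cos θ = |n₁·n₂| / (|n₁||n₂|) = |11| / (√30 · √45).
θ = arccos(0.29938) ≈ 72.58°.

72.58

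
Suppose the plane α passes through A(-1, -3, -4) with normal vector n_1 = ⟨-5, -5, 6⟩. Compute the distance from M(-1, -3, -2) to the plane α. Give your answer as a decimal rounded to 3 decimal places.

1.294

α: n_1·r = n_1·A gives -5x - 5y + 6z = -4.
n·M − d = (-5)·(-1) + (-5)·(-3) + (6)·(-2) − (-4) = 12; |n| = √86.
Distance = |12| / √86 = 12/√86 ≈ 1.294.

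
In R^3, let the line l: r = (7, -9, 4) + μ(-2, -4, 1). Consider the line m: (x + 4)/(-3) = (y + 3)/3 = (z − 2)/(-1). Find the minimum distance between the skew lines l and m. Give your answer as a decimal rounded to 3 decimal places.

m has direction (-3, 3, -1) through (-4, -3, 2).
Common perpendicular direction n = (-2, -4, 1) × (-3, 3, -1) = (1, -5, -18).
With w = (-4, -3, 2) − (7, -9, 4) = (-11, 6, -2), w · n = -5.
Distance = |w · n| / |n| = |-5| / √350 ≈ 0.267.

0.267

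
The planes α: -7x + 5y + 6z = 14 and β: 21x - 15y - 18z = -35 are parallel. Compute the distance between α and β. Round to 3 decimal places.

0.222

Rescale β by 1/(-3): -7x + 5y + 6z = 35/3. Then distance = |14 − (35/3)| / √110 ≈ 0.222.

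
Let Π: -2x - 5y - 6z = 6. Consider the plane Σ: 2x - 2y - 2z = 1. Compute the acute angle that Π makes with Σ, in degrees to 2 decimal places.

49.87

cos θ = |n₁·n₂| / (|n₁||n₂|) = |18| / (√65 · √12).
θ = arccos(0.64450) ≈ 49.87°.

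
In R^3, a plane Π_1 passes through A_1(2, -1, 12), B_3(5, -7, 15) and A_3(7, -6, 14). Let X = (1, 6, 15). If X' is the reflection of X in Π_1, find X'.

(-1, 0, 5)

A_1B_3 = (3, -6, 3), A_1A_3 = (5, -5, 2); a normal to Π_1 is A_1B_3 × A_1A_3 = (3, 9, 15).
Using A_1: Π_1 has equation 3x + 9y + 15z = 177.
λ = (n·X − d)/|n|² = (282 − 177)/315 = 1/3.
Reflection = X − 2λn = (1, 6, 15) − (2/3)·(3, 9, 15) = (-1, 0, 5).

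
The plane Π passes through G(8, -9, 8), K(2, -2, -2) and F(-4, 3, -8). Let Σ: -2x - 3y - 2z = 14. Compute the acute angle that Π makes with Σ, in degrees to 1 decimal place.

GK = (-6, 7, -10), GF = (-12, 12, -16); a normal to Π is GK × GF = (8, 24, 12).
Using G: Π has equation 8x + 24y + 12z = -56.
cos θ = |n₁·n₂| / (|n₁||n₂|) = |-112| / (√784 · √17).
θ = arccos(0.97014) ≈ 14.0°.

14.0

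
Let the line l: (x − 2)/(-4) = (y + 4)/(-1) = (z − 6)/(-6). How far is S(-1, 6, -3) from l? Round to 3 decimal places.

l has direction (-4, -1, -6) through (2, -4, 6).
Taking (2, -4, 6) on l with direction v = (-4, -1, -6): w = S − (2, -4, 6) = (-3, 10, -9), and w × v = (-69, 18, 43).
Distance = |w × v| / |v| = √6934 / √53 ≈ 11.438.

11.438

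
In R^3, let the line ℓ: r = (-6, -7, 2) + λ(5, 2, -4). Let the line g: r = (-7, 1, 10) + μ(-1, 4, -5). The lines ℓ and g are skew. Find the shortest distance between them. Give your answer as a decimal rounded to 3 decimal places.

Common perpendicular direction n = (5, 2, -4) × (-1, 4, -5) = (6, 29, 22).
With w = (-7, 1, 10) − (-6, -7, 2) = (-1, 8, 8), w · n = 402.
Distance = |w · n| / |n| = |402| / √1361 ≈ 10.897.

10.897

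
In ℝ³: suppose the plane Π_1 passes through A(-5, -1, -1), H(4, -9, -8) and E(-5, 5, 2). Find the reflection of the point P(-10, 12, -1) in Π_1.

(-6, 6, 11)

AH = (9, -8, -7), AE = (0, 6, 3); a normal to Π_1 is AH × AE = (18, -27, 54).
Using A: Π_1 has equation 18x - 27y + 54z = -117.
λ = (n·P − d)/|n|² = (-558 − (-117))/3969 = -1/9.
Reflection = P − 2λn = (-10, 12, -1) − (-2/9)·(18, -27, 54) = (-6, 6, 11).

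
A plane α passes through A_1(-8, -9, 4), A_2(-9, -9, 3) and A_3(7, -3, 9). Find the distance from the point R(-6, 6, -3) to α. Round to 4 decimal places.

A_1A_2 = (-1, 0, -1), A_1A_3 = (15, 6, 5); a normal to α is A_1A_2 × A_1A_3 = (6, -10, -6).
Using A_1: α has equation 6x - 10y - 6z = 18.
n·R − d = (6)·(-6) + (-10)·(6) + (-6)·(-3) − 18 = -96; |n| = √172.
Distance = |-96| / √172 = 96/√172 ≈ 7.3199.

7.3199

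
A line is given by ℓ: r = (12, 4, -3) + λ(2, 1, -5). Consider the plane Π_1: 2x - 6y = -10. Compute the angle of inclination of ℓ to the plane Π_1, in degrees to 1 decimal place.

sin θ = |n·v| / (|n||v|) = |-2| / (√40 · √30) = 0.05774.
θ ≈ 3.3°.

3.3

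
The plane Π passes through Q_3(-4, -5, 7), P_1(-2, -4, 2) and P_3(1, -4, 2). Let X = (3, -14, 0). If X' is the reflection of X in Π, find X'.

(3, 6, 4)

Q_3P_1 = (2, 1, -5), Q_3P_3 = (5, 1, -5); a normal to Π is Q_3P_1 × Q_3P_3 = (0, -15, -3).
Using Q_3: Π has equation -15y - 3z = 54.
λ = (n·X − d)/|n|² = (210 − 54)/234 = 2/3.
Reflection = X − 2λn = (3, -14, 0) − (4/3)·(0, -15, -3) = (3, 6, 4).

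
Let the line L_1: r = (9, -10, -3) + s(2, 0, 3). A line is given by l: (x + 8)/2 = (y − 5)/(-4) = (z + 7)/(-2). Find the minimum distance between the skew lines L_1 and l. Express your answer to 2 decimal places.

1.25

l has direction (2, -4, -2) through (-8, 5, -7).
Common perpendicular direction n = (2, 0, 3) × (2, -4, -2) = (12, 10, -8).
With w = (-8, 5, -7) − (9, -10, -3) = (-17, 15, -4), w · n = -22.
Distance = |w · n| / |n| = |-22| / √308 ≈ 1.25.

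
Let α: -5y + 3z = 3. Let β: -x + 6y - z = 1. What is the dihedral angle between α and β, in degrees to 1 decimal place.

cos θ = |n₁·n₂| / (|n₁||n₂|) = |-33| / (√34 · √38).
θ = arccos(0.91808) ≈ 23.4°.

23.4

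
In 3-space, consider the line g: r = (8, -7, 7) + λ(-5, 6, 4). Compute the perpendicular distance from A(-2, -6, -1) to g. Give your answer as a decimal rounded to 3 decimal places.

12.551

Taking (8, -7, 7) on g with direction v = (-5, 6, 4): w = A − (8, -7, 7) = (-10, 1, -8), and w × v = (52, 80, -55).
Distance = |w × v| / |v| = √12129 / √77 ≈ 12.551.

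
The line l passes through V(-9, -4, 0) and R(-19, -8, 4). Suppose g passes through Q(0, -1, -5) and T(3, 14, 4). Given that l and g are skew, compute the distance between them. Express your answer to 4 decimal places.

0.6713

A direction vector for l is R − V = (-10, -4, 4).
A direction vector for g is T − Q = (3, 15, 9).
Common perpendicular direction n = (-10, -4, 4) × (3, 15, 9) = (-96, 102, -138).
With w = (0, -1, -5) − (-9, -4, 0) = (9, 3, -5), w · n = 132.
Distance = |w · n| / |n| = |132| / √38664 ≈ 0.6713.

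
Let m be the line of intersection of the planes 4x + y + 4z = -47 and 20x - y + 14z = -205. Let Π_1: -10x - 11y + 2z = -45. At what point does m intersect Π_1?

(-3, 5, -10)

Direction of m: (4, 1, 4) × (20, -1, 14) = (18, 24, -24).
A point on m: solving the two plane equations with x = 0 gives (0, 9, -14).
Substitute r = (0, 9, -14) + t(18, 24, -24) into the plane: -127 + (-492)t = -45, so t = -1/6.
Intersection: (0, 9, -14) + (-1/6)·(18, 24, -24) = (-3, 5, -10).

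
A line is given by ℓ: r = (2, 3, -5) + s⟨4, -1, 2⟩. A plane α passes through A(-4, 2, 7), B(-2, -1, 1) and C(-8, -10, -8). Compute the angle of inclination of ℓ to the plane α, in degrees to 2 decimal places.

AB = (2, -3, -6), AC = (-4, -12, -15); a normal to α is AB × AC = (-27, 54, -36).
Using A: α has equation -27x + 54y - 36z = -36.
sin θ = |n·v| / (|n||v|) = |-234| / (√4941 · √21) = 0.72644.
θ ≈ 46.59°.

46.59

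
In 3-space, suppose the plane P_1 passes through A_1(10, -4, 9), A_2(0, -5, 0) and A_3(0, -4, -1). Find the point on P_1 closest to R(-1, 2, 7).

A_1A_2 = (-10, -1, -9), A_1A_3 = (-10, 0, -10); a normal to P_1 is A_1A_2 × A_1A_3 = (10, -10, -10).
Using A_1: P_1 has equation 10x - 10y - 10z = 50.
Foot = R − λn with λ = (n·R − d)/|n|² = (-100 − 50)/300 = -1/2.
Foot = (-1, 2, 7) − (-1/2)·(10, -10, -10) = (4, -3, 2).

(4, -3, 2)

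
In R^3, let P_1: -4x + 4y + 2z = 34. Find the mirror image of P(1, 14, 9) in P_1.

λ = (n·P − d)/|n|² = (70 − 34)/36 = 1.
Reflection = P − 2λn = (1, 14, 9) − 2·(-4, 4, 2) = (9, 6, 5).

(9, 6, 5)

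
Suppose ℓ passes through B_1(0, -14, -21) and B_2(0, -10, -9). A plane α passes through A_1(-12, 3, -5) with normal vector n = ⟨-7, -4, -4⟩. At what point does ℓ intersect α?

A direction vector for ℓ is B_2 − B_1 = (0, 4, 12).
α: n·r = n·A_1 gives -7x - 4y - 4z = 92.
Substitute r = (0, -14, -21) + t(0, 4, 12) into the plane: 140 + (-64)t = 92, so t = 3/4.
Intersection: (0, -14, -21) + (3/4)·(0, 4, 12) = (0, -11, -12).

(0, -11, -12)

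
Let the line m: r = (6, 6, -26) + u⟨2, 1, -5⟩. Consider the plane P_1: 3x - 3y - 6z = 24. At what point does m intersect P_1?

(-2, 2, -6)

Substitute r = (6, 6, -26) + t(2, 1, -5) into the plane: 156 + 33t = 24, so t = -4.
Intersection: (6, 6, -26) + (-4)·(2, 1, -5) = (-2, 2, -6).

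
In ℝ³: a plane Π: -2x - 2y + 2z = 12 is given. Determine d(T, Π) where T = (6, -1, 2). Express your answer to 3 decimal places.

5.196

n·T − d = (-2)·(6) + (-2)·(-1) + (2)·(2) − 12 = -18; |n| = √12.
Distance = |-18| / √12 = 18/√12 ≈ 5.196.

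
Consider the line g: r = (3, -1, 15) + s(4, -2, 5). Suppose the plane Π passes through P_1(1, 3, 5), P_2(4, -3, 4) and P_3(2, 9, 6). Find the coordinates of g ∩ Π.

(-5, 3, 5)

P_1P_2 = (3, -6, -1), P_1P_3 = (1, 6, 1); a normal to Π is P_1P_2 × P_1P_3 = (0, -4, 24).
Using P_1: Π has equation -4y + 24z = 108.
Substitute r = (3, -1, 15) + t(4, -2, 5) into the plane: 364 + 128t = 108, so t = -2.
Intersection: (3, -1, 15) + (-2)·(4, -2, 5) = (-5, 3, 5).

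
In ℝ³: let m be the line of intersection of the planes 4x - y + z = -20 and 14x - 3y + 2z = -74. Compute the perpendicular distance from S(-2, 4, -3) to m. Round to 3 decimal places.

Direction of m: (4, -1, 1) × (14, -3, 2) = (1, 6, 2).
A point on m: solving the two plane equations with x = -6 gives (-6, -2, 2).
Taking (-6, -2, 2) on m with direction v = (1, 6, 2): w = S − (-6, -2, 2) = (4, 6, -5), and w × v = (42, -13, 18).
Distance = |w × v| / |v| = √2257 / √41 ≈ 7.419.

7.419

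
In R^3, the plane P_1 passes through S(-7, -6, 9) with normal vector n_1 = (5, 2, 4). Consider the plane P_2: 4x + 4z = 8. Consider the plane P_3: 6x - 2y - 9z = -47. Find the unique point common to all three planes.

(-3, -8, 5)

P_1: n_1·r = n_1·S gives 5x + 2y + 4z = -11.
Solving the 3×3 linear system 5x + 2y + 4z = -11, 4x + 4z = 8, 6x - 2y - 9z = -47 (e.g. by elimination or Cramer's rule, determinant = 128) gives (-3, -8, 5).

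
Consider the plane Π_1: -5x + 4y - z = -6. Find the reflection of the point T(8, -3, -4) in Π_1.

λ = (n·T − d)/|n|² = (-48 − (-6))/42 = -1.
Reflection = T − 2λn = (8, -3, -4) − (-2)·(-5, 4, -1) = (-2, 5, -6).

(-2, 5, -6)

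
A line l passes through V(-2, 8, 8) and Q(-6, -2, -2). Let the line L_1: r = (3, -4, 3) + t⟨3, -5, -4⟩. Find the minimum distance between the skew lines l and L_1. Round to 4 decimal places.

3.6696

A direction vector for l is Q − V = (-4, -10, -10).
Common perpendicular direction n = (-4, -10, -10) × (3, -5, -4) = (-10, -46, 50).
With w = (3, -4, 3) − (-2, 8, 8) = (5, -12, -5), w · n = 252.
Distance = |w · n| / |n| = |252| / √4716 ≈ 3.6696.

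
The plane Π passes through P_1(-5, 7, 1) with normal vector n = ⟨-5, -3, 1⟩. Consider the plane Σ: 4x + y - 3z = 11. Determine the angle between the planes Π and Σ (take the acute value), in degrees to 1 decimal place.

Π: n·r = n·P_1 gives -5x - 3y + z = 5.
cos θ = |n₁·n₂| / (|n₁||n₂|) = |-26| / (√35 · √26).
θ = arccos(0.86189) ≈ 30.5°.

30.5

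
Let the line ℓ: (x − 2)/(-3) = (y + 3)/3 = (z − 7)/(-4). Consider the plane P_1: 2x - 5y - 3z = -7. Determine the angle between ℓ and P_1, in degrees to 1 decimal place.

14.5

ℓ has direction (-3, 3, -4) through (2, -3, 7).
sin θ = |n·v| / (|n||v|) = |-9| / (√38 · √34) = 0.25039.
θ ≈ 14.5°.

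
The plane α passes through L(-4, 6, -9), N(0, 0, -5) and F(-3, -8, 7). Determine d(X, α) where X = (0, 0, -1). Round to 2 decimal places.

2.28

LN = (4, -6, 4), LF = (1, -14, 16); a normal to α is LN × LF = (-40, -60, -50).
Using L: α has equation -40x - 60y - 50z = 250.
n·X − d = (-40)·(0) + (-60)·(0) + (-50)·(-1) − 250 = -200; |n| = √7700.
Distance = |-200| / √7700 = 200/√7700 ≈ 2.28.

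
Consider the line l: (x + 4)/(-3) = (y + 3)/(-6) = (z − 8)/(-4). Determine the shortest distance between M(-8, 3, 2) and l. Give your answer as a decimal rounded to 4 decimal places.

l has direction (-3, -6, -4) through (-4, -3, 8).
Taking (-4, -3, 8) on l with direction v = (-3, -6, -4): w = M − (-4, -3, 8) = (-4, 6, -6), and w × v = (-60, 2, 42).
Distance = |w × v| / |v| = √5368 / √61 ≈ 9.3808.

9.3808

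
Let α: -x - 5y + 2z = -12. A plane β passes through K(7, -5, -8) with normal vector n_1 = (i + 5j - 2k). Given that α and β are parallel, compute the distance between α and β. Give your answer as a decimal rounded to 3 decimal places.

2.556

β: n_1·r = n_1·K gives x + 5y - 2z = -2.
Rescale β by 1/(-1): -x - 5y + 2z = 2. Then distance = |-12 − 2| / √30 ≈ 2.556.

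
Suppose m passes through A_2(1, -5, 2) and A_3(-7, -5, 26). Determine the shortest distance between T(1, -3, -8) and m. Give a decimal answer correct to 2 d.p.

3.74

A direction vector for m is A_3 − A_2 = (-8, 0, 24).
Taking (1, -5, 2) on m with direction v = (-8, 0, 24): w = T − (1, -5, 2) = (0, 2, -10), and w × v = (48, 80, 16).
Distance = |w × v| / |v| = √8960 / √640 ≈ 3.74.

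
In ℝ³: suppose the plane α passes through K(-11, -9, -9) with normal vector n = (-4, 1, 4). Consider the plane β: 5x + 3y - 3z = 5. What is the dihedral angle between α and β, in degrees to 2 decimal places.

39.66

α: n·r = n·K gives -4x + y + 4z = -1.
cos θ = |n₁·n₂| / (|n₁||n₂|) = |-29| / (√33 · √43).
θ = arccos(0.76985) ≈ 39.66°.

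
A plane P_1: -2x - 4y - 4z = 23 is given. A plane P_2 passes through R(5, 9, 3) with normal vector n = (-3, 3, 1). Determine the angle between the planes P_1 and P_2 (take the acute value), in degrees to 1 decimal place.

P_2: n·r = n·R gives -3x + 3y + z = 15.
cos θ = |n₁·n₂| / (|n₁||n₂|) = |-10| / (√36 · √19).
θ = arccos(0.38236) ≈ 67.5°.

67.5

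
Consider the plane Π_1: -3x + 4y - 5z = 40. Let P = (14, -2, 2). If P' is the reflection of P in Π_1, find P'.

(2, 14, -18)

λ = (n·P − d)/|n|² = (-60 − 40)/50 = -2.
Reflection = P − 2λn = (14, -2, 2) − (-4)·(-3, 4, -5) = (2, 14, -18).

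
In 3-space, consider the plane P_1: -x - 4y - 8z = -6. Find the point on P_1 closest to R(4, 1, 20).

Foot = R − λn with λ = (n·R − d)/|n|² = (-168 − (-6))/81 = -2.
Foot = (4, 1, 20) − (-2)·(-1, -4, -8) = (2, -7, 4).

(2, -7, 4)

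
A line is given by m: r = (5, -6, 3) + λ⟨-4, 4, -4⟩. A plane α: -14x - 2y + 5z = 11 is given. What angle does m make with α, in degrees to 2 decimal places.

15.63

sin θ = |n·v| / (|n||v|) = |28| / (√225 · √48) = 0.26943.
θ ≈ 15.63°.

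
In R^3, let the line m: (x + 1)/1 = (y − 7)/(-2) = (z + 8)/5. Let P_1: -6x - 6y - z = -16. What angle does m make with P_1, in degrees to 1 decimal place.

m has direction (1, -2, 5) through (-1, 7, -8).
sin θ = |n·v| / (|n||v|) = |1| / (√73 · √30) = 0.02137.
θ ≈ 1.2°.

1.2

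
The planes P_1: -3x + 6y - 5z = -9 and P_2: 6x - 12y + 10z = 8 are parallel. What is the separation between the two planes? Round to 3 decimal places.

0.598

Rescale P_2 by 1/(-2): -3x + 6y - 5z = -4. Then distance = |-9 − (-4)| / √70 ≈ 0.598.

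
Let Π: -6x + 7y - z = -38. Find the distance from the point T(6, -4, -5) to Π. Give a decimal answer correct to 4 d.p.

2.2645

n·T − d = (-6)·(6) + (7)·(-4) + (-1)·(-5) − (-38) = -21; |n| = √86.
Distance = |-21| / √86 = 21/√86 ≈ 2.2645.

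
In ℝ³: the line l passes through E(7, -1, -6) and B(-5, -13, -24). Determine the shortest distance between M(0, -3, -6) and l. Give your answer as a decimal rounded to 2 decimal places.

A direction vector for l is B − E = (-12, -12, -18).
Taking (7, -1, -6) on l with direction v = (-12, -12, -18): w = M − (7, -1, -6) = (-7, -2, 0), and w × v = (36, -126, 60).
Distance = |w × v| / |v| = √20772 / √612 ≈ 5.83.

5.83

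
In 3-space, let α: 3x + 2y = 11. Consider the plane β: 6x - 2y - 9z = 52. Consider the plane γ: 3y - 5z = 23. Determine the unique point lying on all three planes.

Solving the 3×3 linear system 3x + 2y = 11, 6x - 2y - 9z = 52, 3y - 5z = 23 (e.g. by elimination or Cramer's rule, determinant = 171) gives (3, 1, -4).

(3, 1, -4)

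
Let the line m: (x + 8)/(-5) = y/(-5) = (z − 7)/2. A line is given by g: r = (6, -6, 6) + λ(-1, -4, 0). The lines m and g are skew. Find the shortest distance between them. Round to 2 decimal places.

6.37

m has direction (-5, -5, 2) through (-8, 0, 7).
Common perpendicular direction n = (-5, -5, 2) × (-1, -4, 0) = (8, -2, 15).
With w = (6, -6, 6) − (-8, 0, 7) = (14, -6, -1), w · n = 109.
Distance = |w · n| / |n| = |109| / √293 ≈ 6.37.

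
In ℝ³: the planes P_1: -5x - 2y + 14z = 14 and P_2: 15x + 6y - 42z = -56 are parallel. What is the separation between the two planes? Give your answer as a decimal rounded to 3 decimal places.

0.311

Rescale P_2 by 1/(-3): -5x - 2y + 14z = 56/3. Then distance = |14 − (56/3)| / √225 ≈ 0.311.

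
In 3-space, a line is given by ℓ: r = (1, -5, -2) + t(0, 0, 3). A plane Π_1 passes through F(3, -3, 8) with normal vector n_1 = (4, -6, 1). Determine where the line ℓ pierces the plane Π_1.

(1, -5, 4)

Π_1: n_1·r = n_1·F gives 4x - 6y + z = 38.
Substitute r = (1, -5, -2) + t(0, 0, 3) into the plane: 32 + 3t = 38, so t = 2.
Intersection: (1, -5, -2) + 2·(0, 0, 3) = (1, -5, 4).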